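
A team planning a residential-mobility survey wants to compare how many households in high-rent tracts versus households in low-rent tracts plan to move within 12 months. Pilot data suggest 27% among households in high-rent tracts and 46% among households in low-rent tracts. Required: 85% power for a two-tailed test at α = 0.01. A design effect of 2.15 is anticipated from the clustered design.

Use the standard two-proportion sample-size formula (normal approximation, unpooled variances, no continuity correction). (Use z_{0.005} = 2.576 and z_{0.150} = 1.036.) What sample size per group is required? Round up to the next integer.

n = (z_{α/2} + z_β)² · [p₁(1−p₁) + p₂(1−p₂)] / (p₁ − p₂)²
  = (2.576 + 1.036)² · (0.27·0.73 + 0.46·0.54) / (-0.19)²
  = (3.612)² · (0.1971 + 0.2484) / 0.0361
  = 13.0465 · 0.4455 / 0.0361
  = 161.00
Design effect: 2.15 × 161.00 = 346.16.
Round up → n = 347 per group.

n = 347 per group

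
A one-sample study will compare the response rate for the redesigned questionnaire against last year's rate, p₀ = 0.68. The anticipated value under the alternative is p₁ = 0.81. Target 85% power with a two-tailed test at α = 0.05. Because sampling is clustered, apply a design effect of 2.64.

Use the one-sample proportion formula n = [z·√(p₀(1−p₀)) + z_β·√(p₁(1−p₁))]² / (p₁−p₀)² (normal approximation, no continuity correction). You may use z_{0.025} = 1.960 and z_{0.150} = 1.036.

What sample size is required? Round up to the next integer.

n = [z_{α/2}·√(p₀q₀) + z_β·√(p₁q₁)]² / (p₁ − p₀)²
  = [1.960·√(0.68·0.32) + 1.036·√(0.81·0.19)]² / (0.13)²
  = [1.960·0.4665 + 1.036·0.3923]² / 0.0169
  = [1.3207]² / 0.0169
  = 103.21
Design effect: 2.64 × 103.21 = 272.48.
Round up → n = 273.

n = 273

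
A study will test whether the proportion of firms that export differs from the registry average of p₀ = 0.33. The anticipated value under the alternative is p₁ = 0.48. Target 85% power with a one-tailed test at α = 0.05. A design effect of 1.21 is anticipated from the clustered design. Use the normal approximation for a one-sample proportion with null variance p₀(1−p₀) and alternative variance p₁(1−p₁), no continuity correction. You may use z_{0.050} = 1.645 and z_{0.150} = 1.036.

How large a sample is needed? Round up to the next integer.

n = [z_α·√(p₀q₀) + z_β·√(p₁q₁)]² / (p₁ − p₀)²
  = [1.645·√(0.33·0.67) + 1.036·√(0.48·0.52)]² / (0.15)²
  = [1.645·0.4702 + 1.036·0.4996]² / 0.0225
  = [1.2911]² / 0.0225
  = 74.08
Design effect: 1.21 × 74.08 = 89.64.
Round up → n = 90.

n = 90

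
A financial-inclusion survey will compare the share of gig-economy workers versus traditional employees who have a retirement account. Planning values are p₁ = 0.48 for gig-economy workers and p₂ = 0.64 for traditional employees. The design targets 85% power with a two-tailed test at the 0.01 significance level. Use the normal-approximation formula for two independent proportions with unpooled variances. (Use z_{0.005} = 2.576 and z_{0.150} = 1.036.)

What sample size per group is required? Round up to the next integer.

n = 245 per group

n = (z_{α/2} + z_β)² · [p₁(1−p₁) + p₂(1−p₂)] / (p₁ − p₂)²
  = (2.576 + 1.036)² · (0.48·0.52 + 0.64·0.36) / (-0.16)²
  = (3.612)² · (0.2496 + 0.2304) / 0.0256
  = 13.0465 · 0.4800 / 0.0256
  = 244.62
Round up → n = 245 per group.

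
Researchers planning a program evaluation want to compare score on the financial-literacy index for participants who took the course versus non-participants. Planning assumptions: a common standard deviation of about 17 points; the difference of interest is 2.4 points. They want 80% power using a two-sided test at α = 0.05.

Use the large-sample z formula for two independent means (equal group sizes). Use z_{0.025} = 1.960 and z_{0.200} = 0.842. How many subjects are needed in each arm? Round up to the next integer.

n = (z_{α/2} + z_β)² · (σ₁² + σ₂²) / δ²
  = (1.960 + 0.842)² · (2·17² = 578) / 2.4²
  = 7.8512 · 578 / 5.76
  = 787.85
Round up → n = 788 per group.

n = 788 per group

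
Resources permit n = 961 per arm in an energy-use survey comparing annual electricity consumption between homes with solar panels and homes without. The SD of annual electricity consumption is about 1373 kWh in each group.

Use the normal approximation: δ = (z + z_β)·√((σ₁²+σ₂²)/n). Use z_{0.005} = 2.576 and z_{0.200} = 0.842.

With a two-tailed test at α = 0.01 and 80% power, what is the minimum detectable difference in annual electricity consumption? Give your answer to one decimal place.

Minimum detectable difference ≈ 214.1 kWh

δ = (z_{α/2} + z_β) · √((σ₁²+σ₂²)/n)
  = (2.576 + 0.842) · √(3770258/961)
  = 3.418 · √3923.3
  = 3.418 · 62.6360
  = 214.0898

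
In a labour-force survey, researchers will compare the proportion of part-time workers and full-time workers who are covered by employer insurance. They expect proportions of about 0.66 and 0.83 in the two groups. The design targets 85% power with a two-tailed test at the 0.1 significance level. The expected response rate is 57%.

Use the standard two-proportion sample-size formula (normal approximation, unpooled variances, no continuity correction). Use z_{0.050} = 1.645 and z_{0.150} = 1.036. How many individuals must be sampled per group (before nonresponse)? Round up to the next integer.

n = 160 per group

n = (z_{α/2} + z_β)² · [p₁(1−p₁) + p₂(1−p₂)] / (p₁ − p₂)²
  = (1.645 + 1.036)² · (0.66·0.34 + 0.83·0.17) / (-0.17)²
  = (2.681)² · (0.2244 + 0.1411) / 0.0289
  = 7.1878 · 0.3655 / 0.0289
  = 90.90
Adjust for 57% response: 90.90 / 0.57 = 159.48.
Round up → n = 160 per group.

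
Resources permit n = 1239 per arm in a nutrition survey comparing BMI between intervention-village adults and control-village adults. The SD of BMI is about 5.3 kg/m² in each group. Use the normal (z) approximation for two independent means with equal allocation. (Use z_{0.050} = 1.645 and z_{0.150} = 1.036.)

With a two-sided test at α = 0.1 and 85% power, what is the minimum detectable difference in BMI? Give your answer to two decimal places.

Minimum detectable difference ≈ 0.57 kg/m²

δ = (z_{α/2} + z_β) · √((σ₁²+σ₂²)/n)
  = (1.645 + 1.036) · √(56.18/1239)
  = 2.681 · √0.04534
  = 2.681 · 0.2129
  = 0.5709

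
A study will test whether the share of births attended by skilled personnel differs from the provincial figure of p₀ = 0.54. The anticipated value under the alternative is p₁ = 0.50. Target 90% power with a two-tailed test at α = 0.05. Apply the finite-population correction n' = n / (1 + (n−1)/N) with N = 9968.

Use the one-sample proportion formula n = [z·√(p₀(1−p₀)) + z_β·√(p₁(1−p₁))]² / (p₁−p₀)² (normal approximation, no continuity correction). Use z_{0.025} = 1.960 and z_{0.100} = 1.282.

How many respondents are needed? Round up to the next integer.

n = [z_{α/2}·√(p₀q₀) + z_β·√(p₁q₁)]² / (p₁ − p₀)²
  = [1.960·√(0.54·0.46) + 1.282·√(0.50·0.50)]² / (-0.04)²
  = [1.960·0.4984 + 1.282·0.5000]² / 0.0016
  = [1.6179]² / 0.0016
  = 1635.92
Finite-population correction (N = 9968): 1635.92 / (1 + (1635.92 − 1)/9968) = 1405.41.
Round up → n = 1406.

n = 1406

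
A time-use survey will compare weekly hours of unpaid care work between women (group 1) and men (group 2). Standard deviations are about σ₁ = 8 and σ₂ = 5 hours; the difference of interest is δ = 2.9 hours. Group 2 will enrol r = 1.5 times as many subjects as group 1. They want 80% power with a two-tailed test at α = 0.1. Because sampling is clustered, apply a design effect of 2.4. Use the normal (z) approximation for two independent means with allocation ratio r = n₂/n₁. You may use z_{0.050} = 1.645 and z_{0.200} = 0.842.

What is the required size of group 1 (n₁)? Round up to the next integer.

n₁ = 143

n₁ = (z_{α/2} + z_β)² · (σ₁² + σ₂²/r) / δ²
   = (1.645 + 0.842)² · (8² + 5²/1.5) / 2.9²
   = 6.1852 · (64 + 16.6667) / 8.41
   = 6.1852 · 80.6667 / 8.41
   = 59.33
Design effect: 2.4 × 59.33 = 142.38.
Round up → n₁ = 143; n₂ = r·n₁ = 1.5 × 143 = 215.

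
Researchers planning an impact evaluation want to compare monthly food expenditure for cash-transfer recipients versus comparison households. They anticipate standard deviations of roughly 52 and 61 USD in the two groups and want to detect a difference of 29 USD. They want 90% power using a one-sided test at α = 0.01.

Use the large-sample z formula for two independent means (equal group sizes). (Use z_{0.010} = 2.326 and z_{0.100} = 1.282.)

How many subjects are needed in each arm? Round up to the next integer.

n = 100 per group

n = (z_α + z_β)² · (σ₁² + σ₂²) / δ²
  = (2.326 + 1.282)² · (52² + 61² = 6425) / 29²
  = 13.0177 · 6425 / 841
  = 99.45
Round up → n = 100 per group.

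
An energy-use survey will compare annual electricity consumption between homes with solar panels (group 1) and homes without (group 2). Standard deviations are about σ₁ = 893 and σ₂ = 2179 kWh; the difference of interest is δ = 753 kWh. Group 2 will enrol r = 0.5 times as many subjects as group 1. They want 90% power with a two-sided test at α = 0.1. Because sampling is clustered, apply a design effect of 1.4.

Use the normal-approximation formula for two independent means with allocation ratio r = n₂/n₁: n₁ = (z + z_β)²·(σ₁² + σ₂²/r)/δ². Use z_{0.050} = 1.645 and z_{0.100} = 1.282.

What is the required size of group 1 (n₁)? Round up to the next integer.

n₁ = (z_{α/2} + z_β)² · (σ₁² + σ₂²/r) / δ²
   = (1.645 + 1.282)² · (893² + 2179²/0.5) / 753²
   = 8.5673 · (797449 + 9496082) / 567009
   = 8.5673 · 10293531 / 567009
   = 155.53
Design effect: 1.4 × 155.53 = 217.74.
Round up → n₁ = 218; n₂ = r·n₁ = 0.5 × 218 = 109.

n₁ = 218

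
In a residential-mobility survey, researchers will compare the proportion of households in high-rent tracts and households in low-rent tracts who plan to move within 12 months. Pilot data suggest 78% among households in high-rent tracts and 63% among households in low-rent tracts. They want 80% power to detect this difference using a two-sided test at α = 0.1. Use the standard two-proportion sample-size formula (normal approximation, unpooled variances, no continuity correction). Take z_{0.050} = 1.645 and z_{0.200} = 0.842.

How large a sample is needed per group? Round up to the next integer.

n = (z_{α/2} + z_β)² · [p₁(1−p₁) + p₂(1−p₂)] / (p₁ − p₂)²
  = (1.645 + 0.842)² · (0.78·0.22 + 0.63·0.37) / (0.15)²
  = (2.487)² · (0.1716 + 0.2331) / 0.0225
  = 6.1852 · 0.4047 / 0.0225
  = 111.25
Round up → n = 112 per group.

n = 112 per group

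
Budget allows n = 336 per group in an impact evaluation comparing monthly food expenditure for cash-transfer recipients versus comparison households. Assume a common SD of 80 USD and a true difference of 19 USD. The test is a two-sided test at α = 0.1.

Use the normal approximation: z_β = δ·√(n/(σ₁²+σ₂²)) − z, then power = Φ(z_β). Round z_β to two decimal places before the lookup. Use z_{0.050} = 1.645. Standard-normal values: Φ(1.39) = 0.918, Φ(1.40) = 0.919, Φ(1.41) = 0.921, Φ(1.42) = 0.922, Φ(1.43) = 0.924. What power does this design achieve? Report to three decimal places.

Power ≈ 0.924

z_β = δ·√(n/(σ₁²+σ₂²)) − z_{α/2}
    = 19 · √(336/12800) − 1.645
    = 19 · 0.16202 − 1.645
    = 3.0784 − 1.645 = 1.4334 → 1.43
Power = Φ(1.43) = 0.924.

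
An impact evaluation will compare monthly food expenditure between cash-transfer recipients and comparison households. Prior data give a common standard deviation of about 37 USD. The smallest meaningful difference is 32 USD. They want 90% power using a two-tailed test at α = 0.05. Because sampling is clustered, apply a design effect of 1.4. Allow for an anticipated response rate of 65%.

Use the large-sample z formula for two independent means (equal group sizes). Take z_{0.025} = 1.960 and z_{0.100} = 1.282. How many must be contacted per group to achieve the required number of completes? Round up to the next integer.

n = (z_{α/2} + z_β)² · (σ₁² + σ₂²) / δ²
  = (1.960 + 1.282)² · (2·37² = 2738) / 32²
  = 10.5106 · 2738 / 1024
  = 28.10
Design effect: 1.4 × 28.10 = 39.34.
Adjust for 65% response: 39.34 / 0.65 = 60.53.
Round up → n = 61 per group.

n = 61 per group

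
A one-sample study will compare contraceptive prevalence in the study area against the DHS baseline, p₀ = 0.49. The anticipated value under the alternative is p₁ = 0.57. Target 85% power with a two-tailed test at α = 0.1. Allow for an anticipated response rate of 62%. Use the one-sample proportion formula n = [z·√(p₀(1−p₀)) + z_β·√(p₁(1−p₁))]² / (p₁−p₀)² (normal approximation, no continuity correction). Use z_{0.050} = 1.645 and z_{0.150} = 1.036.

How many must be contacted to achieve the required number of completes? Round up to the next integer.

n = 450

n = [z_{α/2}·√(p₀q₀) + z_β·√(p₁q₁)]² / (p₁ − p₀)²
  = [1.645·√(0.49·0.51) + 1.036·√(0.57·0.43)]² / (0.08)²
  = [1.645·0.4999 + 1.036·0.4951]² / 0.0064
  = [1.3352]² / 0.0064
  = 278.57
Adjust for 62% response: 278.57 / 0.62 = 449.31.
Round up → n = 450.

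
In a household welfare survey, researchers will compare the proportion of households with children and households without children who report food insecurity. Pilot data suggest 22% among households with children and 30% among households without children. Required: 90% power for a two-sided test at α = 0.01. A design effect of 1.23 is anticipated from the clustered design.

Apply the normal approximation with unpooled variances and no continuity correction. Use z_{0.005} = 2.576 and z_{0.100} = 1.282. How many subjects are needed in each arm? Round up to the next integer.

n = 1092 per group

n = (z_{α/2} + z_β)² · [p₁(1−p₁) + p₂(1−p₂)] / (p₁ − p₂)²
  = (2.576 + 1.282)² · (0.22·0.78 + 0.30·0.70) / (-0.08)²
  = (3.858)² · (0.1716 + 0.2100) / 0.0064
  = 14.8842 · 0.3816 / 0.0064
  = 887.47
Design effect: 1.23 × 887.47 = 1091.59.
Round up → n = 1092 per group.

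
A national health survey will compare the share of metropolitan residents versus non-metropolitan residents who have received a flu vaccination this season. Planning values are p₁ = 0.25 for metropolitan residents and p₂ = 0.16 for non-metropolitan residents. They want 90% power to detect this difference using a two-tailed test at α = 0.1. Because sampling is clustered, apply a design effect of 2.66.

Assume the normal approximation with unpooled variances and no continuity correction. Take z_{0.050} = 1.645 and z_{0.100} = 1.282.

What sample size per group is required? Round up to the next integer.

n = (z_{α/2} + z_β)² · [p₁(1−p₁) + p₂(1−p₂)] / (p₁ − p₂)²
  = (1.645 + 1.282)² · (0.25·0.75 + 0.16·0.84) / (0.09)²
  = (2.927)² · (0.1875 + 0.1344) / 0.0081
  = 8.5673 · 0.3219 / 0.0081
  = 340.47
Design effect: 2.66 × 340.47 = 905.66.
Round up → n = 906 per group.

n = 906 per group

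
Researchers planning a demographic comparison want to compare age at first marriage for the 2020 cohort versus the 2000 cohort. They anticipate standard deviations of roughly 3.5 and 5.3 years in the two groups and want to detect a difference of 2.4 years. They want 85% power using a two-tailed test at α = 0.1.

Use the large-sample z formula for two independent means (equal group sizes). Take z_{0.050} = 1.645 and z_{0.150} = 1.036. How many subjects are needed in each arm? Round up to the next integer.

n = (z_{α/2} + z_β)² · (σ₁² + σ₂²) / δ²
  = (1.645 + 1.036)² · (3.5² + 5.3² = 40.34) / 2.4²
  = 7.1878 · 40.34 / 5.76
  = 50.34
Round up → n = 51 per group.

n = 51 per group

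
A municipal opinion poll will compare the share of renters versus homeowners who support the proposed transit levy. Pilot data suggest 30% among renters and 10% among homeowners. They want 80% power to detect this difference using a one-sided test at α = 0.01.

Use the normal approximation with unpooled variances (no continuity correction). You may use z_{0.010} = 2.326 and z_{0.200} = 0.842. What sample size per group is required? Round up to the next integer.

n = (z_α + z_β)² · [p₁(1−p₁) + p₂(1−p₂)] / (p₁ − p₂)²
  = (2.326 + 0.842)² · (0.30·0.70 + 0.10·0.90) / (0.20)²
  = (3.168)² · (0.2100 + 0.0900) / 0.0400
  = 10.0362 · 0.3000 / 0.0400
  = 75.27
Round up → n = 76 per group.

n = 76 per group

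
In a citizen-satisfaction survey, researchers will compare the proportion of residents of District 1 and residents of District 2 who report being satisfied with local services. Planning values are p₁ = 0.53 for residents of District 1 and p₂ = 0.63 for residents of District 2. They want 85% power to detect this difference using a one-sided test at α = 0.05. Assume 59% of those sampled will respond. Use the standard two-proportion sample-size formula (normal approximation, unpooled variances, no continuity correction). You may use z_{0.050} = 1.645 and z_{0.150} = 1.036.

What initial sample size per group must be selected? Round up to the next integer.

n = 588 per group

n = (z_α + z_β)² · [p₁(1−p₁) + p₂(1−p₂)] / (p₁ − p₂)²
  = (1.645 + 1.036)² · (0.53·0.47 + 0.63·0.37) / (-0.10)²
  = (2.681)² · (0.2491 + 0.2331) / 0.0100
  = 7.1878 · 0.4822 / 0.0100
  = 346.59
Adjust for 59% response: 346.59 / 0.59 = 587.45.
Round up → n = 588 per group.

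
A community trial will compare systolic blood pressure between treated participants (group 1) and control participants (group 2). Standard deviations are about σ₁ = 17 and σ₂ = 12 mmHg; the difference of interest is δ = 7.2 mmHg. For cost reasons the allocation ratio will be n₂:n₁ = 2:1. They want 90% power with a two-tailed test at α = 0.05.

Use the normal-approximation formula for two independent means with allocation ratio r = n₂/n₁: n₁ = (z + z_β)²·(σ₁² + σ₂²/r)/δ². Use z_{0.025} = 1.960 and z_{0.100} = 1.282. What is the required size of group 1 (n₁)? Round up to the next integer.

n₁ = (z_{α/2} + z_β)² · (σ₁² + σ₂²/r) / δ²
   = (1.960 + 1.282)² · (17² + 12²/2) / 7.2²
   = 10.5106 · (289 + 72) / 51.84
   = 10.5106 · 361 / 51.84
   = 73.19
Round up → n₁ = 74; n₂ = r·n₁ = 2 × 74 = 148.

n₁ = 74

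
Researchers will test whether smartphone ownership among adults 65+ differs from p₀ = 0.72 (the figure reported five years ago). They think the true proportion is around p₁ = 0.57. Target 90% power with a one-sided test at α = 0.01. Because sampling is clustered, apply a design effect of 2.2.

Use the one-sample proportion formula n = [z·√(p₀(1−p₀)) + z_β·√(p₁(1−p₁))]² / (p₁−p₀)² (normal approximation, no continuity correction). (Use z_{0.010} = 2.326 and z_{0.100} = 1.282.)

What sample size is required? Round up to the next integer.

n = 276

n = [z_α·√(p₀q₀) + z_β·√(p₁q₁)]² / (p₁ − p₀)²
  = [2.326·√(0.72·0.28) + 1.282·√(0.57·0.43)]² / (-0.15)²
  = [2.326·0.4490 + 1.282·0.4951]² / 0.0225
  = [1.6791]² / 0.0225
  = 125.30
Design effect: 2.2 × 125.30 = 275.66.
Round up → n = 276.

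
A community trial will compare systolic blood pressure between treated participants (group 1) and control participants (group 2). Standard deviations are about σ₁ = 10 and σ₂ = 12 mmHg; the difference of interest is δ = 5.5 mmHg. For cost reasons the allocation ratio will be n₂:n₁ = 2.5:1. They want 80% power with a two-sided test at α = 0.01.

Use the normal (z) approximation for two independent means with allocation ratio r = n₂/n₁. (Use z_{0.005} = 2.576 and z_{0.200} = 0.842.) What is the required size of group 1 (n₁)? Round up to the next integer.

n₁ = (z_{α/2} + z_β)² · (σ₁² + σ₂²/r) / δ²
   = (2.576 + 0.842)² · (10² + 12²/2.5) / 5.5²
   = 11.6827 · (100 + 57.6) / 30.25
   = 11.6827 · 157.6 / 30.25
   = 60.87
Round up → n₁ = 61; n₂ = r·n₁ = 2.5 × 61 = 153.

n₁ = 61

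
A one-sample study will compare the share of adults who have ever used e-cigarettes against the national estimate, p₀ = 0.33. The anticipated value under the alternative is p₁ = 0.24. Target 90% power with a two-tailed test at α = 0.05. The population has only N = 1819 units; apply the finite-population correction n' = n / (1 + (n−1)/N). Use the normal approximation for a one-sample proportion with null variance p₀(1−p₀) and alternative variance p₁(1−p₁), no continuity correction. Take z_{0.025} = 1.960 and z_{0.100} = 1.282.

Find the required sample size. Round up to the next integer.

n = 233

n = [z_{α/2}·√(p₀q₀) + z_β·√(p₁q₁)]² / (p₁ − p₀)²
  = [1.960·√(0.33·0.67) + 1.282·√(0.24·0.76)]² / (-0.09)²
  = [1.960·0.4702 + 1.282·0.4271]² / 0.0081
  = [1.4691]² / 0.0081
  = 266.46
Finite-population correction (N = 1819): 266.46 / (1 + (266.46 − 1)/1819) = 232.53.
Round up → n = 233.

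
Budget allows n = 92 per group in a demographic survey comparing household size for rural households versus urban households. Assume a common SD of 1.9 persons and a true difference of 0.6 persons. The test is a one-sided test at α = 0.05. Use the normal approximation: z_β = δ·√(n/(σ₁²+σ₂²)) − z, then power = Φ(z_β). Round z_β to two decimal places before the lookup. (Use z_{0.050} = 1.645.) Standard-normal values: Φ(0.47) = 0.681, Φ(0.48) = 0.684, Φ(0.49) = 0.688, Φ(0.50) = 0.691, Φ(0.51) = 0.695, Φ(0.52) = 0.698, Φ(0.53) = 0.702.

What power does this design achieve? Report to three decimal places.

Power ≈ 0.691

z_β = δ·√(n/(σ₁²+σ₂²)) − z_α
    = 0.6 · √(92/7.22) − 1.645
    = 0.6 · 3.56965 − 1.645
    = 2.1418 − 1.645 = 0.4968 → 0.50
Power = Φ(0.50) = 0.691.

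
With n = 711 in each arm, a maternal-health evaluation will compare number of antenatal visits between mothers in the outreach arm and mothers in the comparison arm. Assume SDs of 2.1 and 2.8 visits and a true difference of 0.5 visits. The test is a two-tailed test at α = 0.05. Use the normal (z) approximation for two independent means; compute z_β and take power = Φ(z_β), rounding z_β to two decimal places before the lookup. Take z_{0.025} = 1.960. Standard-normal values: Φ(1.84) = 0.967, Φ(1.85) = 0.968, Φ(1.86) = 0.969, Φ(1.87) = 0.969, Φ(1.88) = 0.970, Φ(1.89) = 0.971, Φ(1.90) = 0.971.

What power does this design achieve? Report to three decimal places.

z_β = δ·√(n/(σ₁²+σ₂²)) − z_{α/2}
    = 0.5 · √(711/12.25) − 1.960
    = 0.5 · 7.61845 − 1.960
    = 3.8092 − 1.960 = 1.8492 → 1.85
Power = Φ(1.85) = 0.968.

Power ≈ 0.968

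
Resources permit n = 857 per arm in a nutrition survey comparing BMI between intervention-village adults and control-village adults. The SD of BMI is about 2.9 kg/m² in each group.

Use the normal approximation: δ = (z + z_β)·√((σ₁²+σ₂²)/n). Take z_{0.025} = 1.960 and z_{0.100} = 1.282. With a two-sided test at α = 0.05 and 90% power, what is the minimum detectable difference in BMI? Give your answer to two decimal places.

Minimum detectable difference ≈ 0.45 kg/m²

δ = (z_{α/2} + z_β) · √((σ₁²+σ₂²)/n)
  = (1.960 + 1.282) · √(16.82/857)
  = 3.242 · √0.01963
  = 3.242 · 0.1401
  = 0.4542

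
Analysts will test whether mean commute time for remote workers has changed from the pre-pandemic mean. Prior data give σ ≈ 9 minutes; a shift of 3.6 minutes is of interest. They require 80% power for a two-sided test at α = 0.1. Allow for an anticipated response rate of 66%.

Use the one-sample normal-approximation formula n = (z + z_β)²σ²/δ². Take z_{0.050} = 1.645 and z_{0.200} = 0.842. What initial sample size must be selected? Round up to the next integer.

n = (z_{α/2} + z_β)² · σ² / δ²
  = (1.645 + 0.842)² · 9² / 3.6²
  = 6.1852 · 81 / 12.96
  = 38.66
Adjust for 66% response: 38.66 / 0.66 = 58.57.
Round up → n = 59.

n = 59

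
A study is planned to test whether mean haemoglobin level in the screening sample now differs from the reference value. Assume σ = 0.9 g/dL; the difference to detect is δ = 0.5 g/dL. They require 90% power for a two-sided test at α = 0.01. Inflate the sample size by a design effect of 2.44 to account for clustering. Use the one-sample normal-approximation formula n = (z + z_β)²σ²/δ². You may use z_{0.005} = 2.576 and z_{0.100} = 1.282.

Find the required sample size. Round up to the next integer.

n = 118

n = (z_{α/2} + z_β)² · σ² / δ²
  = (2.576 + 1.282)² · 0.9² / 0.5²
  = 14.8842 · 0.81 / 0.25
  = 48.22
Design effect: 2.44 × 48.22 = 117.67.
Round up → n = 118.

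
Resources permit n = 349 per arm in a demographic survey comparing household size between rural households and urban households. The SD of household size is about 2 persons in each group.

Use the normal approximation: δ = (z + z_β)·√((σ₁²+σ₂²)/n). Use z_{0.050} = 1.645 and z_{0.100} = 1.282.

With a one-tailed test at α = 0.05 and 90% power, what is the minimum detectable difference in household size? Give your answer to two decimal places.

Minimum detectable difference ≈ 0.44 persons

δ = (z_α + z_β) · √((σ₁²+σ₂²)/n)
  = (1.645 + 1.282) · √(8/349)
  = 2.927 · √0.02292
  = 2.927 · 0.1514
  = 0.4432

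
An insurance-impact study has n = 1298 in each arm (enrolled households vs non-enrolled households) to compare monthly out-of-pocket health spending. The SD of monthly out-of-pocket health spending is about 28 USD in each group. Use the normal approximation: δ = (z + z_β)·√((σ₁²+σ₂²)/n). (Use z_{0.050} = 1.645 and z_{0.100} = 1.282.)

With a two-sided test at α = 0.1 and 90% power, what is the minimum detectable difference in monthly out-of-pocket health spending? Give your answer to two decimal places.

Minimum detectable difference ≈ 3.22 USD

δ = (z_{α/2} + z_β) · √((σ₁²+σ₂²)/n)
  = (1.645 + 1.282) · √(1568/1298)
  = 2.927 · √1.208
  = 2.927 · 1.0991
  = 3.2171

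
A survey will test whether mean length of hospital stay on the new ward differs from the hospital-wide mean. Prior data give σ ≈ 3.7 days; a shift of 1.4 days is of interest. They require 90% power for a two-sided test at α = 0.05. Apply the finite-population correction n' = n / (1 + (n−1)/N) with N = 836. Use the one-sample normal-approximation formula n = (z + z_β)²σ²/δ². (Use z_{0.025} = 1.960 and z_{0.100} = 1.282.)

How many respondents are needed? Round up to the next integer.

n = 68

n = (z_{α/2} + z_β)² · σ² / δ²
  = (1.960 + 1.282)² · 3.7² / 1.4²
  = 10.5106 · 13.69 / 1.96
  = 73.41
Finite-population correction (N = 836): 73.41 / (1 + (73.41 − 1)/836) = 67.56.
Round up → n = 68.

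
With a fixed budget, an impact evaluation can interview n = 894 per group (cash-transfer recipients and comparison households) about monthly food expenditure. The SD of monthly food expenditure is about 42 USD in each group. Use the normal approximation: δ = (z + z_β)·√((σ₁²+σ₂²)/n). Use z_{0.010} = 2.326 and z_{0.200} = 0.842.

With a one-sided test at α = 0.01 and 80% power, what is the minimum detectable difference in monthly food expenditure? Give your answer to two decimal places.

Minimum detectable difference ≈ 6.29 USD

δ = (z_α + z_β) · √((σ₁²+σ₂²)/n)
  = (2.326 + 0.842) · √(3528/894)
  = 3.168 · √3.9463
  = 3.168 · 1.9865
  = 6.2933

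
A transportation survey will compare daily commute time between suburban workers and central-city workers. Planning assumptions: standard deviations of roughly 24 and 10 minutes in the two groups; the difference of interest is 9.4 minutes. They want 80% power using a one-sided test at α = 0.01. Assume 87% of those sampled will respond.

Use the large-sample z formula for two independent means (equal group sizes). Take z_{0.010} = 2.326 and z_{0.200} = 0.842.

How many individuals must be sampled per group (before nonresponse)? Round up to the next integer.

n = (z_α + z_β)² · (σ₁² + σ₂²) / δ²
  = (2.326 + 0.842)² · (24² + 10² = 676) / 9.4²
  = 10.0362 · 676 / 88.36
  = 76.78
Adjust for 87% response: 76.78 / 0.87 = 88.26.
Round up → n = 89 per group.

n = 89 per group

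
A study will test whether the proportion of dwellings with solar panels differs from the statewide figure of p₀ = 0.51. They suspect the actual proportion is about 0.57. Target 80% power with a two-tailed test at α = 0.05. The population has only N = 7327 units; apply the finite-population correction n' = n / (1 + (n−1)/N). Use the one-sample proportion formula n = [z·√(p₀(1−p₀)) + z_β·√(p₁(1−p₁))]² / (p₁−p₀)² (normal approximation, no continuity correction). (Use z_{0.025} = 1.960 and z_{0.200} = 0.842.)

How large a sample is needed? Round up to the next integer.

n = [z_{α/2}·√(p₀q₀) + z_β·√(p₁q₁)]² / (p₁ − p₀)²
  = [1.960·√(0.51·0.49) + 0.842·√(0.57·0.43)]² / (0.06)²
  = [1.960·0.4999 + 0.842·0.4951]² / 0.0036
  = [1.3967]² / 0.0036
  = 541.85
Finite-population correction (N = 7327): 541.85 / (1 + (541.85 − 1)/7327) = 504.60.
Round up → n = 505.

n = 505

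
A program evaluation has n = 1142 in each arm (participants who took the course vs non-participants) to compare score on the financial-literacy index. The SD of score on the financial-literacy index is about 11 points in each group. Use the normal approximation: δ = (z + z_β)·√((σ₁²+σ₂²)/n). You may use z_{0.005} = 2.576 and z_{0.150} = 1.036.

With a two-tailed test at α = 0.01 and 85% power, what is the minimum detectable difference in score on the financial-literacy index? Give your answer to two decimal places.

δ = (z_{α/2} + z_β) · √((σ₁²+σ₂²)/n)
  = (2.576 + 1.036) · √(242/1142)
  = 3.612 · √0.21191
  = 3.612 · 0.4603
  = 1.6627

Minimum detectable difference ≈ 1.66 points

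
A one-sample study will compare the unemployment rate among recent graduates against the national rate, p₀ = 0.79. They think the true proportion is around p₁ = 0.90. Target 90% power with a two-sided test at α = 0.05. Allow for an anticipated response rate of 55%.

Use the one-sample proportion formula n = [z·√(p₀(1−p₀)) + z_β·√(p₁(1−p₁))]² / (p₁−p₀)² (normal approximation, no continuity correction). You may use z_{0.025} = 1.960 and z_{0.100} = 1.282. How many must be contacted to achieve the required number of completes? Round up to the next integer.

n = [z_{α/2}·√(p₀q₀) + z_β·√(p₁q₁)]² / (p₁ − p₀)²
  = [1.960·√(0.79·0.21) + 1.282·√(0.90·0.10)]² / (0.11)²
  = [1.960·0.4073 + 1.282·0.3000]² / 0.0121
  = [1.1829]² / 0.0121
  = 115.65
Adjust for 55% response: 115.65 / 0.55 = 210.26.
Round up → n = 211.

n = 211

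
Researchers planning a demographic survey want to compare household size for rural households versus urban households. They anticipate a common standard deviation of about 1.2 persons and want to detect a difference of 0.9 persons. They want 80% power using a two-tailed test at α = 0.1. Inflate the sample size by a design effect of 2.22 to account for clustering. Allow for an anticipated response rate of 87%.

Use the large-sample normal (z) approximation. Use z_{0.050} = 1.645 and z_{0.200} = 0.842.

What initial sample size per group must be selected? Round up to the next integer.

n = (z_{α/2} + z_β)² · (σ₁² + σ₂²) / δ²
  = (1.645 + 0.842)² · (2·1.2² = 2.88) / 0.9²
  = 6.1852 · 2.88 / 0.81
  = 21.99
Design effect: 2.22 × 21.99 = 48.82.
Adjust for 87% response: 48.82 / 0.87 = 56.12.
Round up → n = 57 per group.

n = 57 per group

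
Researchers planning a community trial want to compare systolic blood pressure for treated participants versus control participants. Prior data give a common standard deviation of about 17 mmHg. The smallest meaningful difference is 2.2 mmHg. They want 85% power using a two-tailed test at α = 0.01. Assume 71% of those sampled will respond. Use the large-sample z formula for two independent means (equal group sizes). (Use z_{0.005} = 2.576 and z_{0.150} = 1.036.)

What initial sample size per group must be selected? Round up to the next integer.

n = (z_{α/2} + z_β)² · (σ₁² + σ₂²) / δ²
  = (2.576 + 1.036)² · (2·17² = 578) / 2.2²
  = 13.0465 · 578 / 4.84
  = 1558.04
Adjust for 71% response: 1558.04 / 0.71 = 2194.42.
Round up → n = 2195 per group.

n = 2195 per group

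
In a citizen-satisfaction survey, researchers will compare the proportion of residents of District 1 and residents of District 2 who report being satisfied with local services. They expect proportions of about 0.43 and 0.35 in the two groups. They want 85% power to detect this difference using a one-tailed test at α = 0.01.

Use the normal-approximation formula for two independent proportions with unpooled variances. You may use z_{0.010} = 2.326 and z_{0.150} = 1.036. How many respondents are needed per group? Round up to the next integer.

n = (z_α + z_β)² · [p₁(1−p₁) + p₂(1−p₂)] / (p₁ − p₂)²
  = (2.326 + 1.036)² · (0.43·0.57 + 0.35·0.65) / (0.08)²
  = (3.362)² · (0.2451 + 0.2275) / 0.0064
  = 11.3030 · 0.4726 / 0.0064
  = 834.66
Round up → n = 835 per group.

n = 835 per group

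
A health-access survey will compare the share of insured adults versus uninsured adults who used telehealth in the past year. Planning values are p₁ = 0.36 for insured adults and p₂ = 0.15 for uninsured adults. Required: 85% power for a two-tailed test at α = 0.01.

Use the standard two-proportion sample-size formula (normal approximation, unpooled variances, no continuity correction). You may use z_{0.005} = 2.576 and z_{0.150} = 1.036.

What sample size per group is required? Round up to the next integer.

n = 106 per group

n = (z_{α/2} + z_β)² · [p₁(1−p₁) + p₂(1−p₂)] / (p₁ − p₂)²
  = (2.576 + 1.036)² · (0.36·0.64 + 0.15·0.85) / (0.21)²
  = (3.612)² · (0.2304 + 0.1275) / 0.0441
  = 13.0465 · 0.3579 / 0.0441
  = 105.88
Round up → n = 106 per group.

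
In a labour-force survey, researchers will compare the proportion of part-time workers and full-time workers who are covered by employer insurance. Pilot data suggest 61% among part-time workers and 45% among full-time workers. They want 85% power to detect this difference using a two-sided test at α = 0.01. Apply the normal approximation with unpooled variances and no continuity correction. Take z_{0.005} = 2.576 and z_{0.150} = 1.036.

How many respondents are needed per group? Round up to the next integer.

n = 248 per group

n = (z_{α/2} + z_β)² · [p₁(1−p₁) + p₂(1−p₂)] / (p₁ − p₂)²
  = (2.576 + 1.036)² · (0.61·0.39 + 0.45·0.55) / (0.16)²
  = (3.612)² · (0.2379 + 0.2475) / 0.0256
  = 13.0465 · 0.4854 / 0.0256
  = 247.37
Round up → n = 248 per group.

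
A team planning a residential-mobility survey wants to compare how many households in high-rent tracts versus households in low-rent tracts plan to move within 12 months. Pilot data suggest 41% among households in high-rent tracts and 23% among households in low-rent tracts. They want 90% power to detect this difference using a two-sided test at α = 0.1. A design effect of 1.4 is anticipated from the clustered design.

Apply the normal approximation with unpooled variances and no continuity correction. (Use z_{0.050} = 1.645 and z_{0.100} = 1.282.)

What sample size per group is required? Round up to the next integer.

n = (z_{α/2} + z_β)² · [p₁(1−p₁) + p₂(1−p₂)] / (p₁ − p₂)²
  = (1.645 + 1.282)² · (0.41·0.59 + 0.23·0.77) / (0.18)²
  = (2.927)² · (0.2419 + 0.1771) / 0.0324
  = 8.5673 · 0.4190 / 0.0324
  = 110.79
Design effect: 1.4 × 110.79 = 155.11.
Round up → n = 156 per group.

n = 156 per group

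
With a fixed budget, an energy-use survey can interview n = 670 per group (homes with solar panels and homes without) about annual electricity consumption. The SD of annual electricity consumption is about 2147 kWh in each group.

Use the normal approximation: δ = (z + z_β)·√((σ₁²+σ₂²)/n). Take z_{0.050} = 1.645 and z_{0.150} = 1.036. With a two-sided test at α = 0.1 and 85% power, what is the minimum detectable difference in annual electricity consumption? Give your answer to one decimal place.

δ = (z_{α/2} + z_β) · √((σ₁²+σ₂²)/n)
  = (1.645 + 1.036) · √(9219218/670)
  = 2.681 · √13760.0
  = 2.681 · 117.3031
  = 314.4897

Minimum detectable difference ≈ 314.5 kWh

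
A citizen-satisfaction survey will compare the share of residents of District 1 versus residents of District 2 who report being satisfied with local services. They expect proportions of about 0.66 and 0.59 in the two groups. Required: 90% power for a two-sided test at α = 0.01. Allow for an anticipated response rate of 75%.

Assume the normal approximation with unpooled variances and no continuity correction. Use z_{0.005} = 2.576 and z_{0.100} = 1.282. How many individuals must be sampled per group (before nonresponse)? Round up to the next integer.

n = 1889 per group

n = (z_{α/2} + z_β)² · [p₁(1−p₁) + p₂(1−p₂)] / (p₁ − p₂)²
  = (2.576 + 1.282)² · (0.66·0.34 + 0.59·0.41) / (0.07)²
  = (3.858)² · (0.2244 + 0.2419) / 0.0049
  = 14.8842 · 0.4663 / 0.0049
  = 1416.43
Adjust for 75% response: 1416.43 / 0.75 = 1888.57.
Round up → n = 1889 per group.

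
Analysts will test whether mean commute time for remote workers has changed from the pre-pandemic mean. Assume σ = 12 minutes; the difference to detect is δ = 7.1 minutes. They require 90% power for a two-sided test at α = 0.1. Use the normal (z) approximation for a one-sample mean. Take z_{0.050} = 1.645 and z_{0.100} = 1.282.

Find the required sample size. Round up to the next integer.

n = (z_{α/2} + z_β)² · σ² / δ²
  = (1.645 + 1.282)² · 12² / 7.1²
  = 8.5673 · 144 / 50.41
  = 24.47
Round up → n = 25.

n = 25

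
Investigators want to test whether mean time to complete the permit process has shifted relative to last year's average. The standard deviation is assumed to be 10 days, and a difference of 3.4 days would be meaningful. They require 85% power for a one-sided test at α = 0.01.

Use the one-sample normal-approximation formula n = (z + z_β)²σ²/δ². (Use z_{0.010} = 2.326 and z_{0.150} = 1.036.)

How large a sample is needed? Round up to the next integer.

n = (z_α + z_β)² · σ² / δ²
  = (2.326 + 1.036)² · 10² / 3.4²
  = 11.3030 · 100 / 11.56
  = 97.78
Round up → n = 98.

n = 98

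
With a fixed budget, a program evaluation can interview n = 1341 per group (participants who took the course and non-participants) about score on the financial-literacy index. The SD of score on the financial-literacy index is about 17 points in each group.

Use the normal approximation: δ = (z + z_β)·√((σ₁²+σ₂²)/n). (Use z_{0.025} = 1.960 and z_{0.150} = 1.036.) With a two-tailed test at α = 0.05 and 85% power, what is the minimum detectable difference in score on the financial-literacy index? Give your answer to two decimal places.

Minimum detectable difference ≈ 1.97 points

δ = (z_{α/2} + z_β) · √((σ₁²+σ₂²)/n)
  = (1.960 + 1.036) · √(578/1341)
  = 2.996 · √0.43102
  = 2.996 · 0.6565
  = 1.9669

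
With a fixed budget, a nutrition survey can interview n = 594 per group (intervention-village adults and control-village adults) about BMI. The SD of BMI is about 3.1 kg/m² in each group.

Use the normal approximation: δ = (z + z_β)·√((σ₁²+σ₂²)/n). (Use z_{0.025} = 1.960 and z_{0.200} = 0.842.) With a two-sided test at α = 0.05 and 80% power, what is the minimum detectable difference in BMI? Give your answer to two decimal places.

Minimum detectable difference ≈ 0.50 kg/m²

δ = (z_{α/2} + z_β) · √((σ₁²+σ₂²)/n)
  = (1.960 + 0.842) · √(19.22/594)
  = 2.802 · √0.03236
  = 2.802 · 0.1799
  = 0.5040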